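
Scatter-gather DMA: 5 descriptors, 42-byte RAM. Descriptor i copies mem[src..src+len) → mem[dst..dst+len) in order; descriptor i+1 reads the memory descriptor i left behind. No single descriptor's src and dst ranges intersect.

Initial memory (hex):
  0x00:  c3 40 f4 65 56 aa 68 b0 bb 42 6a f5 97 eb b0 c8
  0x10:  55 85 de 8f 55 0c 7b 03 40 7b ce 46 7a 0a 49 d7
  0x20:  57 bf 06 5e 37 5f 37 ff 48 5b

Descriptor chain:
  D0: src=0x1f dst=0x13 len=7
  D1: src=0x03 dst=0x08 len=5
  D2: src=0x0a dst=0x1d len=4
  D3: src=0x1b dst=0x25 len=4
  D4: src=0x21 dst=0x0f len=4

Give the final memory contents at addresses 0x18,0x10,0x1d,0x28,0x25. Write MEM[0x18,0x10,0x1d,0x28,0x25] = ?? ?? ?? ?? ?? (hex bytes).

  after D0: wrote 7B at 0x13 = d757bf065e375f
  after D1: wrote 5B at 0x08 = 6556aa68b0
  after D2: wrote 4B at 0x1d = aa68b0eb
  after D3: wrote 4B at 0x25 = 467aaa68
  after D4: wrote 4B at 0x0f = bf065e37
query mem[0x18]=0x37, mem[0x10]=0x06, mem[0x1d]=0xaa, mem[0x28]=0x68, mem[0x25]=0x46

MEM[0x18,0x10,0x1d,0x28,0x25] = 37 06 aa 68 46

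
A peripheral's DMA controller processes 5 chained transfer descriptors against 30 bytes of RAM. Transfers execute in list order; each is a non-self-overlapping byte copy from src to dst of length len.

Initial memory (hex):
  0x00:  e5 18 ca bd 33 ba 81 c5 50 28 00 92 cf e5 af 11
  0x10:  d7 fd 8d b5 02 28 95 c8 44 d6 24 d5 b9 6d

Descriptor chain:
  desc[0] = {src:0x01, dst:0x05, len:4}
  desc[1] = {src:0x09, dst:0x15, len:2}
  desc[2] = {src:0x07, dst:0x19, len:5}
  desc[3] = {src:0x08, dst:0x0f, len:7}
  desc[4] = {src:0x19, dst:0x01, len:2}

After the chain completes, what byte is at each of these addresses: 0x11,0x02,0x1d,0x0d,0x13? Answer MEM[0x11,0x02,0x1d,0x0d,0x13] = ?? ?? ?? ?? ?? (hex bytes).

  after D0: wrote 4B at 0x05 = 18cabd33
  after D1: wrote 2B at 0x15 = 2800
  after D2: wrote 5B at 0x19 = bd33280092
  after D3: wrote 7B at 0x0f = 33280092cfe5af
  after D4: wrote 2B at 0x01 = bd33
query mem[0x11]=0x00, mem[0x02]=0x33, mem[0x1d]=0x92, mem[0x0d]=0xe5, mem[0x13]=0xcf

MEM[0x11,0x02,0x1d,0x0d,0x13] = 00 33 92 e5 cf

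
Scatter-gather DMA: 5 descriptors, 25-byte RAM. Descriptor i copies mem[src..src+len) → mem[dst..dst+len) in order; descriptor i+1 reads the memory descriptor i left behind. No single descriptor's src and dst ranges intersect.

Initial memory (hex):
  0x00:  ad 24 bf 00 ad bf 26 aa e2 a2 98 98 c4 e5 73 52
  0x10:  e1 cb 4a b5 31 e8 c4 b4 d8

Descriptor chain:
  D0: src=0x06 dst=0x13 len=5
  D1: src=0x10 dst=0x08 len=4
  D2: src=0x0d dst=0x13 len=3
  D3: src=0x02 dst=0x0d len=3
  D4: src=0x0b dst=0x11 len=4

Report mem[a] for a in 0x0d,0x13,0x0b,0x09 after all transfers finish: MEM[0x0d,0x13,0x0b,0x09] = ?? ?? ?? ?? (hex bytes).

D0: mem[0x13..0x17] <- [26 aa e2 a2 98]
D1: mem[0x08..0x0b] <- [e1 cb 4a 26]
D2: mem[0x13..0x15] <- [e5 73 52]
D3: mem[0x0d..0x0f] <- [bf 00 ad]
D4: mem[0x11..0x14] <- [26 c4 bf 00]
query mem[0x0d]=0xbf, mem[0x13]=0xbf, mem[0x0b]=0x26, mem[0x09]=0xcb

MEM[0x0d,0x13,0x0b,0x09] = bf bf 26 cb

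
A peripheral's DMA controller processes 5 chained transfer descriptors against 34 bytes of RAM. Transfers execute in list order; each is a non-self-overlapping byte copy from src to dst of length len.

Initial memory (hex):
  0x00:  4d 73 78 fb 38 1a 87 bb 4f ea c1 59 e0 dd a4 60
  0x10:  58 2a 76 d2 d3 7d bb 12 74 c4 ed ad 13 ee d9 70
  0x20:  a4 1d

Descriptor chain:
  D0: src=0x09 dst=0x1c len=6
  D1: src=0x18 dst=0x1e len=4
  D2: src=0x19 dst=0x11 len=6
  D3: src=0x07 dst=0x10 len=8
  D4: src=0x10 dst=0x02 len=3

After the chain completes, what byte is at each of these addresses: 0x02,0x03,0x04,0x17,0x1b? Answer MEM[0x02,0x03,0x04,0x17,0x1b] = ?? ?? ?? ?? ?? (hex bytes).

MEM[0x02,0x03,0x04,0x17,0x1b] = bb 4f ea a4 ad

D0: mem[0x1c..0x21] <- [ea c1 59 e0 dd a4]
D1: mem[0x1e..0x21] <- [74 c4 ed ad]
D2: mem[0x11..0x16] <- [c4 ed ad ea c1 74]
D3: mem[0x10..0x17] <- [bb 4f ea c1 59 e0 dd a4]
D4: mem[0x02..0x04] <- [bb 4f ea]
query mem[0x02]=0xbb, mem[0x03]=0x4f, mem[0x04]=0xea, mem[0x17]=0xa4, mem[0x1b]=0xad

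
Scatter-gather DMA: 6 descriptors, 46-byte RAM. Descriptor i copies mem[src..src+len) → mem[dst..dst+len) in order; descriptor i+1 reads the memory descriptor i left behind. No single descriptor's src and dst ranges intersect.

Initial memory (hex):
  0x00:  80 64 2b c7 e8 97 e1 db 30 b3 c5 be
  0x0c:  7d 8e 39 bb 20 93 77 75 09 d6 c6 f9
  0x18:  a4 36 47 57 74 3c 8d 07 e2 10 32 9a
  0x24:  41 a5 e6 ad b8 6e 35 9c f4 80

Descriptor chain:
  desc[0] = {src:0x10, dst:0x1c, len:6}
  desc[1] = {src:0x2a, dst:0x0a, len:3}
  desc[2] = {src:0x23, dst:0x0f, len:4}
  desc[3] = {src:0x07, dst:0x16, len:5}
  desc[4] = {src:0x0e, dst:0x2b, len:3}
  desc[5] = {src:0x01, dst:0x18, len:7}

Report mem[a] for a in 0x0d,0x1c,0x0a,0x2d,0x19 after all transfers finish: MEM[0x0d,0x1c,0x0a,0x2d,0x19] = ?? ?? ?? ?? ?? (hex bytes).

[0] 0x10->0x1c len=6 : 20 93 77 75 09 d6
[1] 0x2a->0x0a len=3 : 35 9c f4
[2] 0x23->0x0f len=4 : 9a 41 a5 e6
[3] 0x07->0x16 len=5 : db 30 b3 35 9c
[4] 0x0e->0x2b len=3 : 39 9a 41
[5] 0x01->0x18 len=7 : 64 2b c7 e8 97 e1 db
query mem[0x0d]=0x8e, mem[0x1c]=0x97, mem[0x0a]=0x35, mem[0x2d]=0x41, mem[0x19]=0x2b

MEM[0x0d,0x1c,0x0a,0x2d,0x19] = 8e 97 35 41 2b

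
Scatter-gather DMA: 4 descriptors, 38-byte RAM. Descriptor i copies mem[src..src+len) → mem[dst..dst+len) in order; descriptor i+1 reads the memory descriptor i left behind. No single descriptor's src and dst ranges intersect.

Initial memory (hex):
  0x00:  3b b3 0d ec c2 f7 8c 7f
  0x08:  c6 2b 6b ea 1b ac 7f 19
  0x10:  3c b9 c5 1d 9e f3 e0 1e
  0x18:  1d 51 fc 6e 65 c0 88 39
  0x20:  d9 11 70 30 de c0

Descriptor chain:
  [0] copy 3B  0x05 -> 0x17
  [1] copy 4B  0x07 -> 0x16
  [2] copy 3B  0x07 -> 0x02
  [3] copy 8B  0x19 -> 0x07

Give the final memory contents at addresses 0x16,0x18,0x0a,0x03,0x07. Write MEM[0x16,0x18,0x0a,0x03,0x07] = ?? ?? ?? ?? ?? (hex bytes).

[0] 0x05->0x17 len=3 : f7 8c 7f
[1] 0x07->0x16 len=4 : 7f c6 2b 6b
[2] 0x07->0x02 len=3 : 7f c6 2b
[3] 0x19->0x07 len=8 : 6b fc 6e 65 c0 88 39 d9
query mem[0x16]=0x7f, mem[0x18]=0x2b, mem[0x0a]=0x65, mem[0x03]=0xc6, mem[0x07]=0x6b

MEM[0x16,0x18,0x0a,0x03,0x07] = 7f 2b 65 c6 6b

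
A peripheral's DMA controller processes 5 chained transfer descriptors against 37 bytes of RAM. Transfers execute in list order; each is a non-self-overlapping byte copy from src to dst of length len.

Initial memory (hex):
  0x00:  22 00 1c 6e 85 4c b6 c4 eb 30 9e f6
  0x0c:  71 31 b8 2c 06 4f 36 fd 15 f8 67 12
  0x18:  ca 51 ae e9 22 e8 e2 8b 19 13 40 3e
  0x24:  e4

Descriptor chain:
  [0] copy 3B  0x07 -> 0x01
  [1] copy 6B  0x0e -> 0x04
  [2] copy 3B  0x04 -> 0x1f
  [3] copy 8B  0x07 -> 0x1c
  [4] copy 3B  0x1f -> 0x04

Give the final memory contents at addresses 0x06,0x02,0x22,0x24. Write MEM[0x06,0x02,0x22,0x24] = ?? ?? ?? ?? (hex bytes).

MEM[0x06,0x02,0x22,0x24] = 71 eb 31 e4

#0 dst[0x01+3] := {0xc4,0xeb,0x30}
#1 dst[0x04+6] := {0xb8,0x2c,0x06,0x4f,0x36,0xfd}
#2 dst[0x1f+3] := {0xb8,0x2c,0x06}
#3 dst[0x1c+8] := {0x4f,0x36,0xfd,0x9e,0xf6,0x71,0x31,0xb8}
#4 dst[0x04+3] := {0x9e,0xf6,0x71}
query mem[0x06]=0x71, mem[0x02]=0xeb, mem[0x22]=0x31, mem[0x24]=0xe4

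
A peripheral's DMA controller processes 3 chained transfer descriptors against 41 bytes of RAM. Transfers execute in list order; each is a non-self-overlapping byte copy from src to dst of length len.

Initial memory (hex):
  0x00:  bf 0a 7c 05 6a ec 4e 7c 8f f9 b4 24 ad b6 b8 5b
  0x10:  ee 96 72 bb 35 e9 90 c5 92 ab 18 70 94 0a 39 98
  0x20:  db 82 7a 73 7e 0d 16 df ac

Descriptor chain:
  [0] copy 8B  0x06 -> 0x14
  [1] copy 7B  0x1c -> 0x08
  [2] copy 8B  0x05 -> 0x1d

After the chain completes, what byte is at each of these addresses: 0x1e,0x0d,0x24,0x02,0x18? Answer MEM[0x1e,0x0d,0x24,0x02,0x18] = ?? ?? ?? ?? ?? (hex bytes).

#0 dst[0x14+8] := {0x4e,0x7c,0x8f,0xf9,0xb4,0x24,0xad,0xb6}
#1 dst[0x08+7] := {0x94,0x0a,0x39,0x98,0xdb,0x82,0x7a}
#2 dst[0x1d+8] := {0xec,0x4e,0x7c,0x94,0x0a,0x39,0x98,0xdb}
query mem[0x1e]=0x4e, mem[0x0d]=0x82, mem[0x24]=0xdb, mem[0x02]=0x7c, mem[0x18]=0xb4

MEM[0x1e,0x0d,0x24,0x02,0x18] = 4e 82 db 7c b4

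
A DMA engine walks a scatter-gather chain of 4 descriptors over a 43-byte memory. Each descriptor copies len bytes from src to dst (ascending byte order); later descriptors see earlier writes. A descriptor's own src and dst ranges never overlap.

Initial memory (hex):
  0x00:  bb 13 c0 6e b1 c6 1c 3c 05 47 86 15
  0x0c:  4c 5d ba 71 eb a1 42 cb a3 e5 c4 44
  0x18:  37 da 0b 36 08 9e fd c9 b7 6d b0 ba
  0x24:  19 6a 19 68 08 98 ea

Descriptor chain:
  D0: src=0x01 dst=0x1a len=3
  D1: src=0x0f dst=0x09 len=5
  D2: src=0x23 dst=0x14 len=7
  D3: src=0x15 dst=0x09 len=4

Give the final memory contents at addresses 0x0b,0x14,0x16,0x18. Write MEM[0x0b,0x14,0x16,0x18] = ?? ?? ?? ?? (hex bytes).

MEM[0x0b,0x14,0x16,0x18] = 19 ba 6a 68

D0: mem[0x1a..0x1c] <- [13 c0 6e]
D1: mem[0x09..0x0d] <- [71 eb a1 42 cb]
D2: mem[0x14..0x1a] <- [ba 19 6a 19 68 08 98]
D3: mem[0x09..0x0c] <- [19 6a 19 68]
query mem[0x0b]=0x19, mem[0x14]=0xba, mem[0x16]=0x6a, mem[0x18]=0x68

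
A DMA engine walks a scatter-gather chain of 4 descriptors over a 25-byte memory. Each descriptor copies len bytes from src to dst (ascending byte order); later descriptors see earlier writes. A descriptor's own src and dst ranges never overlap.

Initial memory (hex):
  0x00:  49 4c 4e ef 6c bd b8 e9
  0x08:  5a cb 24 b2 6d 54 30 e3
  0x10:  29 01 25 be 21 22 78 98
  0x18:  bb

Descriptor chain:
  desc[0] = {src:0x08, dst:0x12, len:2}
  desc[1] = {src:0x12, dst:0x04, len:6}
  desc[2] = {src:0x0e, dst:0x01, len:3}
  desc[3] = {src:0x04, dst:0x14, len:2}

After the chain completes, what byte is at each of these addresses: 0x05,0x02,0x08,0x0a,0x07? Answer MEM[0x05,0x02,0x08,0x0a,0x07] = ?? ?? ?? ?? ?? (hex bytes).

D0: mem[0x12..0x13] <- [5a cb]
D1: mem[0x04..0x09] <- [5a cb 21 22 78 98]
D2: mem[0x01..0x03] <- [30 e3 29]
D3: mem[0x14..0x15] <- [5a cb]
query mem[0x05]=0xcb, mem[0x02]=0xe3, mem[0x08]=0x78, mem[0x0a]=0x24, mem[0x07]=0x22

MEM[0x05,0x02,0x08,0x0a,0x07] = cb e3 78 24 22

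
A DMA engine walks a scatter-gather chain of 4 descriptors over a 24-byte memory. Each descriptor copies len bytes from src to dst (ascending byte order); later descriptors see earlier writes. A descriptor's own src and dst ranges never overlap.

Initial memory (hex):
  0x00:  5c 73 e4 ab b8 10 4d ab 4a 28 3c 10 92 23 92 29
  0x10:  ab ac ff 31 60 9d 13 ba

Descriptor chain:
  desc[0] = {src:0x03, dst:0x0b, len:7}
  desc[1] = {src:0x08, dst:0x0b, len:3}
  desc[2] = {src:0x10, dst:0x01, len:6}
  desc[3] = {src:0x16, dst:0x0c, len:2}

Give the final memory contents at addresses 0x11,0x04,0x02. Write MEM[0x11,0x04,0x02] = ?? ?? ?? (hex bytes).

MEM[0x11,0x04,0x02] = 28 31 28

  after D0: wrote 7B at 0x0b = abb8104dab4a28
  after D1: wrote 3B at 0x0b = 4a283c
  after D2: wrote 6B at 0x01 = 4a28ff31609d
  after D3: wrote 2B at 0x0c = 13ba
query mem[0x11]=0x28, mem[0x04]=0x31, mem[0x02]=0x28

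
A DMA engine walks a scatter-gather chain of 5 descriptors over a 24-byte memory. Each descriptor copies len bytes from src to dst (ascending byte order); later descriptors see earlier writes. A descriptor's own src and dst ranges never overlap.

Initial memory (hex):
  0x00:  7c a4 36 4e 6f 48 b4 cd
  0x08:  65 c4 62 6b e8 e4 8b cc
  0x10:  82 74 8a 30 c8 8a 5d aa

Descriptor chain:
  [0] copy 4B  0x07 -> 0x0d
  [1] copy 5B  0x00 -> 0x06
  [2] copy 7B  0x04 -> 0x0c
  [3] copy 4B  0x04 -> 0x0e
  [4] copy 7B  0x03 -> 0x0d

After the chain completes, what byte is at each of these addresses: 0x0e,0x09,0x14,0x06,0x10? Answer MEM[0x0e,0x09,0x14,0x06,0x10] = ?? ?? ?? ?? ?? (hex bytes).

  after D0: wrote 4B at 0x0d = cd65c462
  after D1: wrote 5B at 0x06 = 7ca4364e6f
  after D2: wrote 7B at 0x0c = 6f487ca4364e6f
  after D3: wrote 4B at 0x0e = 6f487ca4
  after D4: wrote 7B at 0x0d = 4e6f487ca4364e
query mem[0x0e]=0x6f, mem[0x09]=0x4e, mem[0x14]=0xc8, mem[0x06]=0x7c, mem[0x10]=0x7c

MEM[0x0e,0x09,0x14,0x06,0x10] = 6f 4e c8 7c 7c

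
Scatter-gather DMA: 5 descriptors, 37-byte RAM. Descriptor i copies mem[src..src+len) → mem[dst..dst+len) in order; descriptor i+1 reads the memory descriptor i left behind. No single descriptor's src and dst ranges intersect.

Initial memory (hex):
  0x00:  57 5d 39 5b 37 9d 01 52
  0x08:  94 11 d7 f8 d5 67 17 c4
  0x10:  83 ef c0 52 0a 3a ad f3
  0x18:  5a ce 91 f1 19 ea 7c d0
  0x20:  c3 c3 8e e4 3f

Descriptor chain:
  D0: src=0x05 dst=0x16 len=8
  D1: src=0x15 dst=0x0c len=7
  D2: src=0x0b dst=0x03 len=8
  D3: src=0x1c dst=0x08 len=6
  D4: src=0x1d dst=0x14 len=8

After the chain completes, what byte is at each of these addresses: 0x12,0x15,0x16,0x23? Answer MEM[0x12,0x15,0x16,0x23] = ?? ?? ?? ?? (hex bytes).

MEM[0x12,0x15,0x16,0x23] = d7 7c d0 e4

[0] 0x05->0x16 len=8 : 9d 01 52 94 11 d7 f8 d5
[1] 0x15->0x0c len=7 : 3a 9d 01 52 94 11 d7
[2] 0x0b->0x03 len=8 : f8 3a 9d 01 52 94 11 d7
[3] 0x1c->0x08 len=6 : f8 d5 7c d0 c3 c3
[4] 0x1d->0x14 len=8 : d5 7c d0 c3 c3 8e e4 3f
query mem[0x12]=0xd7, mem[0x15]=0x7c, mem[0x16]=0xd0, mem[0x23]=0xe4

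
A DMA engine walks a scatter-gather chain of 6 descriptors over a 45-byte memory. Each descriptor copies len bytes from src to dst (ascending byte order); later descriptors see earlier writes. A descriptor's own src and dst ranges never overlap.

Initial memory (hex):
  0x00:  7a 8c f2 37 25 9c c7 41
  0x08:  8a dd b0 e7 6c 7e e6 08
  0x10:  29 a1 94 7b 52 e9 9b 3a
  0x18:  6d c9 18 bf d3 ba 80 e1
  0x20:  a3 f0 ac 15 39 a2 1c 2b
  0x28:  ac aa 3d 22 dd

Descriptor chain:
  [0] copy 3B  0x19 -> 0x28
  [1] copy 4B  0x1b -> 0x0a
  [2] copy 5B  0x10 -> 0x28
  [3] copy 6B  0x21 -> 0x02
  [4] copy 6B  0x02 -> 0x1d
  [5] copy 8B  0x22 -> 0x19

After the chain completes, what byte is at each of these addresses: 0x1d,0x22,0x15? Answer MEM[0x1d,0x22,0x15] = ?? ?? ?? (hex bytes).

[0] 0x19->0x28 len=3 : c9 18 bf
[1] 0x1b->0x0a len=4 : bf d3 ba 80
[2] 0x10->0x28 len=5 : 29 a1 94 7b 52
[3] 0x21->0x02 len=6 : f0 ac 15 39 a2 1c
[4] 0x02->0x1d len=6 : f0 ac 15 39 a2 1c
[5] 0x22->0x19 len=8 : 1c 15 39 a2 1c 2b 29 a1
query mem[0x1d]=0x1c, mem[0x22]=0x1c, mem[0x15]=0xe9

MEM[0x1d,0x22,0x15] = 1c 1c e9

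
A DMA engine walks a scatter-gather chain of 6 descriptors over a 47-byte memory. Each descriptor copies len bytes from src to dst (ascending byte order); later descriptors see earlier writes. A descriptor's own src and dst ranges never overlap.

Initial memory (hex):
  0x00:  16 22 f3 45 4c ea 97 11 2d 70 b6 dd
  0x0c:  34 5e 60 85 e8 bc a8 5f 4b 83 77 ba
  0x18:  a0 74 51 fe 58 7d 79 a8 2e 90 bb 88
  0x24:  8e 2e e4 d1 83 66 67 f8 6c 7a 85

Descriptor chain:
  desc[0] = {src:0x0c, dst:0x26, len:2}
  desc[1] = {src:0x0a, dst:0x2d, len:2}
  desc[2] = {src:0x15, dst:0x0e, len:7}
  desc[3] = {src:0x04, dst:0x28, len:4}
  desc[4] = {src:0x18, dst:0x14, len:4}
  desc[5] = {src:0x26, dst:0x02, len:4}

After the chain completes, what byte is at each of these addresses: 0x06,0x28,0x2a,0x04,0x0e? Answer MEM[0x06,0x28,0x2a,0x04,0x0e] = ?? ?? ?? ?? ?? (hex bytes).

#0 dst[0x26+2] := {0x34,0x5e}
#1 dst[0x2d+2] := {0xb6,0xdd}
#2 dst[0x0e+7] := {0x83,0x77,0xba,0xa0,0x74,0x51,0xfe}
#3 dst[0x28+4] := {0x4c,0xea,0x97,0x11}
#4 dst[0x14+4] := {0xa0,0x74,0x51,0xfe}
#5 dst[0x02+4] := {0x34,0x5e,0x4c,0xea}
query mem[0x06]=0x97, mem[0x28]=0x4c, mem[0x2a]=0x97, mem[0x04]=0x4c, mem[0x0e]=0x83

MEM[0x06,0x28,0x2a,0x04,0x0e] = 97 4c 97 4c 83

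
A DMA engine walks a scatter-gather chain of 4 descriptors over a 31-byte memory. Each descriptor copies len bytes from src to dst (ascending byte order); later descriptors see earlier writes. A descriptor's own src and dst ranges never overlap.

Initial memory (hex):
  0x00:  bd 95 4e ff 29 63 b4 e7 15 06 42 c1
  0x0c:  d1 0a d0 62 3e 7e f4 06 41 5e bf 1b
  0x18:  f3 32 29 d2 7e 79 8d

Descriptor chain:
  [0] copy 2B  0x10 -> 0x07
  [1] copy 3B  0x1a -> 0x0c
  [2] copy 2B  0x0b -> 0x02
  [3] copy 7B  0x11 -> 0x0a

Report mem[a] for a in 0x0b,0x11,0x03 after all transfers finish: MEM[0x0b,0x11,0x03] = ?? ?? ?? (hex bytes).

MEM[0x0b,0x11,0x03] = f4 7e 29

  after D0: wrote 2B at 0x07 = 3e7e
  after D1: wrote 3B at 0x0c = 29d27e
  after D2: wrote 2B at 0x02 = c129
  after D3: wrote 7B at 0x0a = 7ef406415ebf1b
query mem[0x0b]=0xf4, mem[0x11]=0x7e, mem[0x03]=0x29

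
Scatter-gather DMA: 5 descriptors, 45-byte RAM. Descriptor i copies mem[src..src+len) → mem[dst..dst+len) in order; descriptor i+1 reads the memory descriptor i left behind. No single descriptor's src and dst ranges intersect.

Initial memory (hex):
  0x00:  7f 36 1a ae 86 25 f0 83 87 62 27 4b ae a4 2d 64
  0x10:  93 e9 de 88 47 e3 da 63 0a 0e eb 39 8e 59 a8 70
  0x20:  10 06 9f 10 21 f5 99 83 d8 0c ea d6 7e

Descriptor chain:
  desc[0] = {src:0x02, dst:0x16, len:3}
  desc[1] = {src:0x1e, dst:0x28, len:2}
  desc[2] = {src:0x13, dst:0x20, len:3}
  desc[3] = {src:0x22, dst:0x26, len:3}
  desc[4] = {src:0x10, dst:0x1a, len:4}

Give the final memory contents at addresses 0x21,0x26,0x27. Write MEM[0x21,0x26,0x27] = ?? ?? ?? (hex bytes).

MEM[0x21,0x26,0x27] = 47 e3 10

[0] 0x02->0x16 len=3 : 1a ae 86
[1] 0x1e->0x28 len=2 : a8 70
[2] 0x13->0x20 len=3 : 88 47 e3
[3] 0x22->0x26 len=3 : e3 10 21
[4] 0x10->0x1a len=4 : 93 e9 de 88
query mem[0x21]=0x47, mem[0x26]=0xe3, mem[0x27]=0x10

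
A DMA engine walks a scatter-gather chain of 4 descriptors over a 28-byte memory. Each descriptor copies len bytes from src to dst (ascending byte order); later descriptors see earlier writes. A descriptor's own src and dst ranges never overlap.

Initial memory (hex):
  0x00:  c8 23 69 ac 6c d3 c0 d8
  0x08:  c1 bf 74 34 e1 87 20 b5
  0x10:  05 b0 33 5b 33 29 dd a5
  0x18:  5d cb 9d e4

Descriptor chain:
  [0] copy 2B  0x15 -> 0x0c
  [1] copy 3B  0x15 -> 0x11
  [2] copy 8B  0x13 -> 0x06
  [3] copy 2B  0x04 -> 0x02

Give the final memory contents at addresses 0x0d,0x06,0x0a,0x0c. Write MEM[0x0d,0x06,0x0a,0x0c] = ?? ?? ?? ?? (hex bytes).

#0 dst[0x0c+2] := {0x29,0xdd}
#1 dst[0x11+3] := {0x29,0xdd,0xa5}
#2 dst[0x06+8] := {0xa5,0x33,0x29,0xdd,0xa5,0x5d,0xcb,0x9d}
#3 dst[0x02+2] := {0x6c,0xd3}
query mem[0x0d]=0x9d, mem[0x06]=0xa5, mem[0x0a]=0xa5, mem[0x0c]=0xcb

MEM[0x0d,0x06,0x0a,0x0c] = 9d a5 a5 cb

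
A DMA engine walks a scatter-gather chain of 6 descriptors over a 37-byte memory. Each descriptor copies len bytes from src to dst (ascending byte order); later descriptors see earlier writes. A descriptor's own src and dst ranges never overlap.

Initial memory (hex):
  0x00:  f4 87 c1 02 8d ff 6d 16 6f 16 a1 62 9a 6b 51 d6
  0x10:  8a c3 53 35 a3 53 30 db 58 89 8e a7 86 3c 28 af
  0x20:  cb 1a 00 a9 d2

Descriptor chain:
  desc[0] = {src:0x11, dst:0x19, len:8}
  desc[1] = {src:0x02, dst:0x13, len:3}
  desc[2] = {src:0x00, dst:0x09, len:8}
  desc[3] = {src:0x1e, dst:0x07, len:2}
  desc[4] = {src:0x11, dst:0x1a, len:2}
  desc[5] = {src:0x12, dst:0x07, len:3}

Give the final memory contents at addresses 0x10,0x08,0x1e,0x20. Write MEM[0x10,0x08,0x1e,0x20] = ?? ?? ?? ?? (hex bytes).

MEM[0x10,0x08,0x1e,0x20] = 16 c1 30 58

D0: mem[0x19..0x20] <- [c3 53 35 a3 53 30 db 58]
D1: mem[0x13..0x15] <- [c1 02 8d]
D2: mem[0x09..0x10] <- [f4 87 c1 02 8d ff 6d 16]
D3: mem[0x07..0x08] <- [30 db]
D4: mem[0x1a..0x1b] <- [c3 53]
D5: mem[0x07..0x09] <- [53 c1 02]
query mem[0x10]=0x16, mem[0x08]=0xc1, mem[0x1e]=0x30, mem[0x20]=0x58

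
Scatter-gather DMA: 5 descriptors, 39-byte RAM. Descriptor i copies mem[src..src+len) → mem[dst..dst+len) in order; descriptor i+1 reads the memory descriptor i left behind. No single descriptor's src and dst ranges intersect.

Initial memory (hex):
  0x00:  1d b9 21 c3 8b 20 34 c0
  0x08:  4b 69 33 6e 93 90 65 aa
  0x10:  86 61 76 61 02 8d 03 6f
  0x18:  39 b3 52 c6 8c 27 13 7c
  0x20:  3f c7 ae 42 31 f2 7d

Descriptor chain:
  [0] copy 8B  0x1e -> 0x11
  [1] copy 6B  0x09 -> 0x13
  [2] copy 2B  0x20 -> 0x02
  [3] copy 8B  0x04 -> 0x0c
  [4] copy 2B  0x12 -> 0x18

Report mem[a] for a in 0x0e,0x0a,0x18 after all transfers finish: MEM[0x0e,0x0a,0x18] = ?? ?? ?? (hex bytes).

[0] 0x1e->0x11 len=8 : 13 7c 3f c7 ae 42 31 f2
[1] 0x09->0x13 len=6 : 69 33 6e 93 90 65
[2] 0x20->0x02 len=2 : 3f c7
[3] 0x04->0x0c len=8 : 8b 20 34 c0 4b 69 33 6e
[4] 0x12->0x18 len=2 : 33 6e
query mem[0x0e]=0x34, mem[0x0a]=0x33, mem[0x18]=0x33

MEM[0x0e,0x0a,0x18] = 34 33 33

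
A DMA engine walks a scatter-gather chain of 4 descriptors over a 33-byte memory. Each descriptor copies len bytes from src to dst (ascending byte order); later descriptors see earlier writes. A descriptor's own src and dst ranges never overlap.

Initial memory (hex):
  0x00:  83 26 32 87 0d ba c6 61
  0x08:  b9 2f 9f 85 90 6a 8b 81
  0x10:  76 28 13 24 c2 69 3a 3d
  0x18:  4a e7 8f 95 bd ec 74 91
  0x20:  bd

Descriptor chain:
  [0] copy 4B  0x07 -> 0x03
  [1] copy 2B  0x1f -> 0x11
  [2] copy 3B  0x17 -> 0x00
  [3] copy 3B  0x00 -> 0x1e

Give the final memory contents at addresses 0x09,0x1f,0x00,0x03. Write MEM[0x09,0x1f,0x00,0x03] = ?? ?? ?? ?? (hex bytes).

#0 dst[0x03+4] := {0x61,0xb9,0x2f,0x9f}
#1 dst[0x11+2] := {0x91,0xbd}
#2 dst[0x00+3] := {0x3d,0x4a,0xe7}
#3 dst[0x1e+3] := {0x3d,0x4a,0xe7}
query mem[0x09]=0x2f, mem[0x1f]=0x4a, mem[0x00]=0x3d, mem[0x03]=0x61

MEM[0x09,0x1f,0x00,0x03] = 2f 4a 3d 61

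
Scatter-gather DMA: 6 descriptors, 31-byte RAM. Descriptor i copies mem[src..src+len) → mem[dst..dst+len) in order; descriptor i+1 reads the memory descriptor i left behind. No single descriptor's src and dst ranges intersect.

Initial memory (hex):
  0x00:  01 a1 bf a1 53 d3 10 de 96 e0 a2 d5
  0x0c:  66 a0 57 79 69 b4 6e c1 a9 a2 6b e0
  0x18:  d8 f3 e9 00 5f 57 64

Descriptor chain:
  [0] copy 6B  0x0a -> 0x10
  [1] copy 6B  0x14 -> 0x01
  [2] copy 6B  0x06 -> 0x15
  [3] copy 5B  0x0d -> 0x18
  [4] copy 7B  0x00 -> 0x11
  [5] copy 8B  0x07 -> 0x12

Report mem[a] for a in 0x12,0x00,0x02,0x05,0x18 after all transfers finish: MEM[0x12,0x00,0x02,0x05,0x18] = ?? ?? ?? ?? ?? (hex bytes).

MEM[0x12,0x00,0x02,0x05,0x18] = de 01 79 d8 a0

  after D0: wrote 6B at 0x10 = a2d566a05779
  after D1: wrote 6B at 0x01 = 57796be0d8f3
  after D2: wrote 6B at 0x15 = f3de96e0a2d5
  after D3: wrote 5B at 0x18 = a05779a2d5
  after D4: wrote 7B at 0x11 = 0157796be0d8f3
  after D5: wrote 8B at 0x12 = de96e0a2d566a057
query mem[0x12]=0xde, mem[0x00]=0x01, mem[0x02]=0x79, mem[0x05]=0xd8, mem[0x18]=0xa0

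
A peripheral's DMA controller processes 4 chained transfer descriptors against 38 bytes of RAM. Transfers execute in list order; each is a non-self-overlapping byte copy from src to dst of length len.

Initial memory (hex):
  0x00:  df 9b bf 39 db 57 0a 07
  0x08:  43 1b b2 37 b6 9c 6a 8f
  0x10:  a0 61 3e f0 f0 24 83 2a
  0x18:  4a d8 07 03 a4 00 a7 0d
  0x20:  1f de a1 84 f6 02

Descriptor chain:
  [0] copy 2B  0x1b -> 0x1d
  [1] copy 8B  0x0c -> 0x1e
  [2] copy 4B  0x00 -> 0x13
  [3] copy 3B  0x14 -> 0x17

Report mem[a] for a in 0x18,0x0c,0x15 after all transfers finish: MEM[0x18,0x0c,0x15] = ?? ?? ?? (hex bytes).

#0 dst[0x1d+2] := {0x03,0xa4}
#1 dst[0x1e+8] := {0xb6,0x9c,0x6a,0x8f,0xa0,0x61,0x3e,0xf0}
#2 dst[0x13+4] := {0xdf,0x9b,0xbf,0x39}
#3 dst[0x17+3] := {0x9b,0xbf,0x39}
query mem[0x18]=0xbf, mem[0x0c]=0xb6, mem[0x15]=0xbf

MEM[0x18,0x0c,0x15] = bf b6 bf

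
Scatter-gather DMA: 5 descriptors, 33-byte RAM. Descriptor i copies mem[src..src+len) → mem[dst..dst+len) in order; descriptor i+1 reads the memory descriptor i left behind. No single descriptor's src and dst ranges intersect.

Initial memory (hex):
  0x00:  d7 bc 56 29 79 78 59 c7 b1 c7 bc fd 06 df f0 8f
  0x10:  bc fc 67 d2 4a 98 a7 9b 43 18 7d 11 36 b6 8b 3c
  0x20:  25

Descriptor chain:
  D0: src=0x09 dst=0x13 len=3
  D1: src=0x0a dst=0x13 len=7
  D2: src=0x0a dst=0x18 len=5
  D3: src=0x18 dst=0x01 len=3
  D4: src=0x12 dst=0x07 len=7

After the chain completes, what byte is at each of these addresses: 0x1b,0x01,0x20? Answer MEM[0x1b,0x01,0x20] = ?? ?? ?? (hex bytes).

  after D0: wrote 3B at 0x13 = c7bcfd
  after D1: wrote 7B at 0x13 = bcfd06dff08fbc
  after D2: wrote 5B at 0x18 = bcfd06dff0
  after D3: wrote 3B at 0x01 = bcfd06
  after D4: wrote 7B at 0x07 = 67bcfd06dff0bc
query mem[0x1b]=0xdf, mem[0x01]=0xbc, mem[0x20]=0x25

MEM[0x1b,0x01,0x20] = df bc 25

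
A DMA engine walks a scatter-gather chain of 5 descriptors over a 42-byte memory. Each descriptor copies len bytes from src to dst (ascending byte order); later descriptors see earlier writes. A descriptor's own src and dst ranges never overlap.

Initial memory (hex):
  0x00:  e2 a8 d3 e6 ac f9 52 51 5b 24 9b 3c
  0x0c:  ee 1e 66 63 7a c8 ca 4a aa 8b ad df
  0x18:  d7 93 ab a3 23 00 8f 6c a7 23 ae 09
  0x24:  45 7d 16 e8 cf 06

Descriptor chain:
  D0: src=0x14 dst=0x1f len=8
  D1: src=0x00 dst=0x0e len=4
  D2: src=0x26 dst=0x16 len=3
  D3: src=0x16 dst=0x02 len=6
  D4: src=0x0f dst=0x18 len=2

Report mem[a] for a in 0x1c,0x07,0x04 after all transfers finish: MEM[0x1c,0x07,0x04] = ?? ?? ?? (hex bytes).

[0] 0x14->0x1f len=8 : aa 8b ad df d7 93 ab a3
[1] 0x00->0x0e len=4 : e2 a8 d3 e6
[2] 0x26->0x16 len=3 : a3 e8 cf
[3] 0x16->0x02 len=6 : a3 e8 cf 93 ab a3
[4] 0x0f->0x18 len=2 : a8 d3
query mem[0x1c]=0x23, mem[0x07]=0xa3, mem[0x04]=0xcf

MEM[0x1c,0x07,0x04] = 23 a3 cf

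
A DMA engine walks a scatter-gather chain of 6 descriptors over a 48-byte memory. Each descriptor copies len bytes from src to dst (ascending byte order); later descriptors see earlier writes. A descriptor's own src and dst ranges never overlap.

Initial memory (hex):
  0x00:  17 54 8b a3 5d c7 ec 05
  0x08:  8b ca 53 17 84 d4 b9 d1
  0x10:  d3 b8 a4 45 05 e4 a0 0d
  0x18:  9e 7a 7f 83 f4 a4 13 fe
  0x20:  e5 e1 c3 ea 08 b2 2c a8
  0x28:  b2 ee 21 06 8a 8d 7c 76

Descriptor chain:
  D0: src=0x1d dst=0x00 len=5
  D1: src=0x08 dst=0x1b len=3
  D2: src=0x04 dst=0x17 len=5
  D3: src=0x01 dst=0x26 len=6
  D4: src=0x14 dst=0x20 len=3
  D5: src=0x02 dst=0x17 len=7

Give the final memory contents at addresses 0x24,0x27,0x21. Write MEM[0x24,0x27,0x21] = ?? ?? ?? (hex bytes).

MEM[0x24,0x27,0x21] = 08 fe e4

D0: mem[0x00..0x04] <- [a4 13 fe e5 e1]
D1: mem[0x1b..0x1d] <- [8b ca 53]
D2: mem[0x17..0x1b] <- [e1 c7 ec 05 8b]
D3: mem[0x26..0x2b] <- [13 fe e5 e1 c7 ec]
D4: mem[0x20..0x22] <- [05 e4 a0]
D5: mem[0x17..0x1d] <- [fe e5 e1 c7 ec 05 8b]
query mem[0x24]=0x08, mem[0x27]=0xfe, mem[0x21]=0xe4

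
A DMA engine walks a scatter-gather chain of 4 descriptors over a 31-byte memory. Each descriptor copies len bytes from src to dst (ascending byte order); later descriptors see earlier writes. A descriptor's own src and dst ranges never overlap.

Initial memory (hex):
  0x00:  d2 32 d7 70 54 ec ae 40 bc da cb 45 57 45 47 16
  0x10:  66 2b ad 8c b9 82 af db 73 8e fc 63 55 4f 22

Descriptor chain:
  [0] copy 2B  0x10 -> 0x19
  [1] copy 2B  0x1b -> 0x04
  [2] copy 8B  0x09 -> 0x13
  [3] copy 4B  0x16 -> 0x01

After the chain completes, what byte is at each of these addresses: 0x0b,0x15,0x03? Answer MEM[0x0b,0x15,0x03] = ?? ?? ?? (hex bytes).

[0] 0x10->0x19 len=2 : 66 2b
[1] 0x1b->0x04 len=2 : 63 55
[2] 0x09->0x13 len=8 : da cb 45 57 45 47 16 66
[3] 0x16->0x01 len=4 : 57 45 47 16
query mem[0x0b]=0x45, mem[0x15]=0x45, mem[0x03]=0x47

MEM[0x0b,0x15,0x03] = 45 45 47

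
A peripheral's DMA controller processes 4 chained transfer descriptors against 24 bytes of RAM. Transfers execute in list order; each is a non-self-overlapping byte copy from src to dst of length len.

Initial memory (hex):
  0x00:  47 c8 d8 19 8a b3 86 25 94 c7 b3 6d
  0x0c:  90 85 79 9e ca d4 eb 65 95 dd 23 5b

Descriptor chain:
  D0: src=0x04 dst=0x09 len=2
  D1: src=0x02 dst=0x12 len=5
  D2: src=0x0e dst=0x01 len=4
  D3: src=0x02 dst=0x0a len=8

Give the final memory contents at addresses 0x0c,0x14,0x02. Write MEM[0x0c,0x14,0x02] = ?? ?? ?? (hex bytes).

  after D0: wrote 2B at 0x09 = 8ab3
  after D1: wrote 5B at 0x12 = d8198ab386
  after D2: wrote 4B at 0x01 = 799ecad4
  after D3: wrote 8B at 0x0a = 9ecad4b38625948a
query mem[0x0c]=0xd4, mem[0x14]=0x8a, mem[0x02]=0x9e

MEM[0x0c,0x14,0x02] = d4 8a 9e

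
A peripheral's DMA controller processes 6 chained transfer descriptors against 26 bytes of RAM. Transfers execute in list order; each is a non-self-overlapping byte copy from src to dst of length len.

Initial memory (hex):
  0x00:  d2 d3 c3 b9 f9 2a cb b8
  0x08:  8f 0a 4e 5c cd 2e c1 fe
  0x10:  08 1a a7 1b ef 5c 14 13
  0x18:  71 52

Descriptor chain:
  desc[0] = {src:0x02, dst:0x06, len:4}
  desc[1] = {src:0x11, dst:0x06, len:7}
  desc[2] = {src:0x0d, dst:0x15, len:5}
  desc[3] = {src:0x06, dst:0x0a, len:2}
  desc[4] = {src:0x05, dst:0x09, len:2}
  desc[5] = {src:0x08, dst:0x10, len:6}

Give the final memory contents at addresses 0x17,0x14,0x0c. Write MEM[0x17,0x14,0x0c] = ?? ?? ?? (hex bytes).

[0] 0x02->0x06 len=4 : c3 b9 f9 2a
[1] 0x11->0x06 len=7 : 1a a7 1b ef 5c 14 13
[2] 0x0d->0x15 len=5 : 2e c1 fe 08 1a
[3] 0x06->0x0a len=2 : 1a a7
[4] 0x05->0x09 len=2 : 2a 1a
[5] 0x08->0x10 len=6 : 1b 2a 1a a7 13 2e
query mem[0x17]=0xfe, mem[0x14]=0x13, mem[0x0c]=0x13

MEM[0x17,0x14,0x0c] = fe 13 13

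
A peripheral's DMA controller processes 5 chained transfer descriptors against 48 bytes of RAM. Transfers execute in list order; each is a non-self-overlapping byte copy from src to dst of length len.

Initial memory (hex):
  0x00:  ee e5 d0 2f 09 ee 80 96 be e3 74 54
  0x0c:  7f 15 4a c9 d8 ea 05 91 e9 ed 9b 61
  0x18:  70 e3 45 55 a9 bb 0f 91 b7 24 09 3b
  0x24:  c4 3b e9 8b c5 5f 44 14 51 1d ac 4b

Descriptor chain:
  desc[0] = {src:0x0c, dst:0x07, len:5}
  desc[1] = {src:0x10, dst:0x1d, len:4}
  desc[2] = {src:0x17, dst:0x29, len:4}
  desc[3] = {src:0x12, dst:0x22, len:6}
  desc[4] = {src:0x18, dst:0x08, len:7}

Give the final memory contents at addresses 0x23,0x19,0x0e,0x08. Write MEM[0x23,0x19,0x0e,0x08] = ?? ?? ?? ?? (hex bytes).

MEM[0x23,0x19,0x0e,0x08] = 91 e3 ea 70

[0] 0x0c->0x07 len=5 : 7f 15 4a c9 d8
[1] 0x10->0x1d len=4 : d8 ea 05 91
[2] 0x17->0x29 len=4 : 61 70 e3 45
[3] 0x12->0x22 len=6 : 05 91 e9 ed 9b 61
[4] 0x18->0x08 len=7 : 70 e3 45 55 a9 d8 ea
query mem[0x23]=0x91, mem[0x19]=0xe3, mem[0x0e]=0xea, mem[0x08]=0x70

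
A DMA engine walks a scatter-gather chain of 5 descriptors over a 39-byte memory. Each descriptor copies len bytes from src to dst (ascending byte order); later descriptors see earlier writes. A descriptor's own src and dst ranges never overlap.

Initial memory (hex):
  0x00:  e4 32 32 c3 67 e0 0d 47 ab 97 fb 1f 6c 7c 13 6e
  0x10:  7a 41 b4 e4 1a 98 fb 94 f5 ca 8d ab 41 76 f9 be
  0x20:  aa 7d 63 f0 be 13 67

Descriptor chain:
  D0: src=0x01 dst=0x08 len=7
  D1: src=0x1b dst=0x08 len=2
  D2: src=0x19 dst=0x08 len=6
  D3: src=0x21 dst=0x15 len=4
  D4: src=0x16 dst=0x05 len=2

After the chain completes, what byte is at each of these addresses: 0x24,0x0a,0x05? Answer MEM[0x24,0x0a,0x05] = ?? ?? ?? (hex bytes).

  after D0: wrote 7B at 0x08 = 3232c367e00d47
  after D1: wrote 2B at 0x08 = ab41
  after D2: wrote 6B at 0x08 = ca8dab4176f9
  after D3: wrote 4B at 0x15 = 7d63f0be
  after D4: wrote 2B at 0x05 = 63f0
query mem[0x24]=0xbe, mem[0x0a]=0xab, mem[0x05]=0x63

MEM[0x24,0x0a,0x05] = be ab 63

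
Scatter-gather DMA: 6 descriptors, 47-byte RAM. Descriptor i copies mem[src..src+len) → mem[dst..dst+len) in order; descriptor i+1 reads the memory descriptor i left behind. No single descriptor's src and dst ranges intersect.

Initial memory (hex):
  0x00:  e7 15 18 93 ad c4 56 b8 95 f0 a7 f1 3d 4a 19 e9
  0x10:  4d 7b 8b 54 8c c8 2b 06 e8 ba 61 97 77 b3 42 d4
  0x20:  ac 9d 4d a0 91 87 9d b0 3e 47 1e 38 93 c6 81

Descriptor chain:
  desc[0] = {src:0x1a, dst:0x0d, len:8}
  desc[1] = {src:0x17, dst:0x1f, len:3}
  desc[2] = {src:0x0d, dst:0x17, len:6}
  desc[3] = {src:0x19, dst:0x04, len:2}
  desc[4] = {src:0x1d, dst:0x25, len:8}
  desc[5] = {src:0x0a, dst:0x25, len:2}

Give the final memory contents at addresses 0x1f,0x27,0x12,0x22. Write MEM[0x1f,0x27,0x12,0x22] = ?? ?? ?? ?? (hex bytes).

#0 dst[0x0d+8] := {0x61,0x97,0x77,0xb3,0x42,0xd4,0xac,0x9d}
#1 dst[0x1f+3] := {0x06,0xe8,0xba}
#2 dst[0x17+6] := {0x61,0x97,0x77,0xb3,0x42,0xd4}
#3 dst[0x04+2] := {0x77,0xb3}
#4 dst[0x25+8] := {0xb3,0x42,0x06,0xe8,0xba,0x4d,0xa0,0x91}
#5 dst[0x25+2] := {0xa7,0xf1}
query mem[0x1f]=0x06, mem[0x27]=0x06, mem[0x12]=0xd4, mem[0x22]=0x4d

MEM[0x1f,0x27,0x12,0x22] = 06 06 d4 4d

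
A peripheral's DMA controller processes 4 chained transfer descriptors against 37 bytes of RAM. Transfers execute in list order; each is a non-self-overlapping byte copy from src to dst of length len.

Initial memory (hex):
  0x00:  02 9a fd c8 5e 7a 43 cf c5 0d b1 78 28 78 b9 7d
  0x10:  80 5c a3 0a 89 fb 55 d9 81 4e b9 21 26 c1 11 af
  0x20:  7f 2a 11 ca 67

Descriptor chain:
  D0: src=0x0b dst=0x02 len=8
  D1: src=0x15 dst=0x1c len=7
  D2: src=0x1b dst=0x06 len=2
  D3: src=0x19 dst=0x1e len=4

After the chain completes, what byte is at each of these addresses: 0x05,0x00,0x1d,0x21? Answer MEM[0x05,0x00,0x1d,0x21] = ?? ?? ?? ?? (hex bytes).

D0: mem[0x02..0x09] <- [78 28 78 b9 7d 80 5c a3]
D1: mem[0x1c..0x22] <- [fb 55 d9 81 4e b9 21]
D2: mem[0x06..0x07] <- [21 fb]
D3: mem[0x1e..0x21] <- [4e b9 21 fb]
query mem[0x05]=0xb9, mem[0x00]=0x02, mem[0x1d]=0x55, mem[0x21]=0xfb

MEM[0x05,0x00,0x1d,0x21] = b9 02 55 fb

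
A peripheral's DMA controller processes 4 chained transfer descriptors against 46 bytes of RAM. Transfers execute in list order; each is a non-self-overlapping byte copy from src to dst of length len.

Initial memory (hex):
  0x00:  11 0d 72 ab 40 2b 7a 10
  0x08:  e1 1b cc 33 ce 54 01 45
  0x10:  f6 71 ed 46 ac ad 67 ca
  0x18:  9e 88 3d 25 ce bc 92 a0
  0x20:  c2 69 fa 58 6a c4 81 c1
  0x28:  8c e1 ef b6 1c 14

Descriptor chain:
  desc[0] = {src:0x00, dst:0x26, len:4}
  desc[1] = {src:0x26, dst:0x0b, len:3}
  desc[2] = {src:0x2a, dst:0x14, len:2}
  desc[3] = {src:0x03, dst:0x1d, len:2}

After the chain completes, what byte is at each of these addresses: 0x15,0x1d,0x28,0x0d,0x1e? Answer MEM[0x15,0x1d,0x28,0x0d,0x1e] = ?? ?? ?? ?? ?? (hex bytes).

MEM[0x15,0x1d,0x28,0x0d,0x1e] = b6 ab 72 72 40

  after D0: wrote 4B at 0x26 = 110d72ab
  after D1: wrote 3B at 0x0b = 110d72
  after D2: wrote 2B at 0x14 = efb6
  after D3: wrote 2B at 0x1d = ab40
query mem[0x15]=0xb6, mem[0x1d]=0xab, mem[0x28]=0x72, mem[0x0d]=0x72, mem[0x1e]=0x40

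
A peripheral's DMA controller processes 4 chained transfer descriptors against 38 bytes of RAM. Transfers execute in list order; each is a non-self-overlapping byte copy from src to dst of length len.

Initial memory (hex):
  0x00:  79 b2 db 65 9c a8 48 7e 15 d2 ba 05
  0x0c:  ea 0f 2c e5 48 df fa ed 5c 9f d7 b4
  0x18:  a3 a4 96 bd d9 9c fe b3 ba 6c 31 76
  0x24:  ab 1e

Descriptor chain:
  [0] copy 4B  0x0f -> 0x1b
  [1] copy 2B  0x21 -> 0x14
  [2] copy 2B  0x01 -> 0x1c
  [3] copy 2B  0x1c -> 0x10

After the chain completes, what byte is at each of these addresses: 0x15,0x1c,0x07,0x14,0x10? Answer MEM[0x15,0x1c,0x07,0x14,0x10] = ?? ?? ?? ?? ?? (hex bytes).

MEM[0x15,0x1c,0x07,0x14,0x10] = 31 b2 7e 6c b2

#0 dst[0x1b+4] := {0xe5,0x48,0xdf,0xfa}
#1 dst[0x14+2] := {0x6c,0x31}
#2 dst[0x1c+2] := {0xb2,0xdb}
#3 dst[0x10+2] := {0xb2,0xdb}
query mem[0x15]=0x31, mem[0x1c]=0xb2, mem[0x07]=0x7e, mem[0x14]=0x6c, mem[0x10]=0xb2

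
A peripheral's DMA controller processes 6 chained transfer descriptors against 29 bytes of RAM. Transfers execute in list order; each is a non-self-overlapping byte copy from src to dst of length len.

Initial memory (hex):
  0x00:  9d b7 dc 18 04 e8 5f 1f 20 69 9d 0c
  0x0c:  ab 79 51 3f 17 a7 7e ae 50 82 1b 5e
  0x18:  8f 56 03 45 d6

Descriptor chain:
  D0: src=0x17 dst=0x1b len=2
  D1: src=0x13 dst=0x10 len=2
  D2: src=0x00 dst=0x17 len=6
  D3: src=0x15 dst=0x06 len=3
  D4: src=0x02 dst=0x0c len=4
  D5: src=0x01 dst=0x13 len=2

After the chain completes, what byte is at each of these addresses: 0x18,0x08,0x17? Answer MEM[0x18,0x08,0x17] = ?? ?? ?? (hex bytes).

MEM[0x18,0x08,0x17] = b7 9d 9d

  after D0: wrote 2B at 0x1b = 5e8f
  after D1: wrote 2B at 0x10 = ae50
  after D2: wrote 6B at 0x17 = 9db7dc1804e8
  after D3: wrote 3B at 0x06 = 821b9d
  after D4: wrote 4B at 0x0c = dc1804e8
  after D5: wrote 2B at 0x13 = b7dc
query mem[0x18]=0xb7, mem[0x08]=0x9d, mem[0x17]=0x9d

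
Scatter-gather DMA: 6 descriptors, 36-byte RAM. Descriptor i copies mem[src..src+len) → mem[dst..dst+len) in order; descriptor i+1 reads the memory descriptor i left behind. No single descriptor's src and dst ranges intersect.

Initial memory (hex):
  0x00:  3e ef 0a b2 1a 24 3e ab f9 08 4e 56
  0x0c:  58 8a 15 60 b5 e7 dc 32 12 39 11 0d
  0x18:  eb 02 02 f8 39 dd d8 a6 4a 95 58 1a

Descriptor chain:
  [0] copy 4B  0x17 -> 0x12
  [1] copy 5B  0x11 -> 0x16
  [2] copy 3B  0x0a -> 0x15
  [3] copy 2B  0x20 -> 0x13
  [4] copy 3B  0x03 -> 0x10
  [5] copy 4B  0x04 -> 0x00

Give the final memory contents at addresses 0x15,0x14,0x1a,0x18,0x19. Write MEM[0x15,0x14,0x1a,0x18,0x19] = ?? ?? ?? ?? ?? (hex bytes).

MEM[0x15,0x14,0x1a,0x18,0x19] = 4e 95 02 eb 02

D0: mem[0x12..0x15] <- [0d eb 02 02]
D1: mem[0x16..0x1a] <- [e7 0d eb 02 02]
D2: mem[0x15..0x17] <- [4e 56 58]
D3: mem[0x13..0x14] <- [4a 95]
D4: mem[0x10..0x12] <- [b2 1a 24]
D5: mem[0x00..0x03] <- [1a 24 3e ab]
query mem[0x15]=0x4e, mem[0x14]=0x95, mem[0x1a]=0x02, mem[0x18]=0xeb, mem[0x19]=0x02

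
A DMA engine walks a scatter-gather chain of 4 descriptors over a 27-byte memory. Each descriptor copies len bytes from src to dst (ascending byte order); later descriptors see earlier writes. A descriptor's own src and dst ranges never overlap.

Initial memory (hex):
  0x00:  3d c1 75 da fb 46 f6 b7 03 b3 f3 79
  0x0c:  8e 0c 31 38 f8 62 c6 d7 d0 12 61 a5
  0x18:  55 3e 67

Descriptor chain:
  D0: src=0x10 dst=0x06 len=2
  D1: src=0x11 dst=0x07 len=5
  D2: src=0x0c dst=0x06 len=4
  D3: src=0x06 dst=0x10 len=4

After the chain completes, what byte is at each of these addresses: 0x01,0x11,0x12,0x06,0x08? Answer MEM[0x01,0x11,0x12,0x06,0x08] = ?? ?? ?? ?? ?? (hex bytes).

MEM[0x01,0x11,0x12,0x06,0x08] = c1 0c 31 8e 31

#0 dst[0x06+2] := {0xf8,0x62}
#1 dst[0x07+5] := {0x62,0xc6,0xd7,0xd0,0x12}
#2 dst[0x06+4] := {0x8e,0x0c,0x31,0x38}
#3 dst[0x10+4] := {0x8e,0x0c,0x31,0x38}
query mem[0x01]=0xc1, mem[0x11]=0x0c, mem[0x12]=0x31, mem[0x06]=0x8e, mem[0x08]=0x31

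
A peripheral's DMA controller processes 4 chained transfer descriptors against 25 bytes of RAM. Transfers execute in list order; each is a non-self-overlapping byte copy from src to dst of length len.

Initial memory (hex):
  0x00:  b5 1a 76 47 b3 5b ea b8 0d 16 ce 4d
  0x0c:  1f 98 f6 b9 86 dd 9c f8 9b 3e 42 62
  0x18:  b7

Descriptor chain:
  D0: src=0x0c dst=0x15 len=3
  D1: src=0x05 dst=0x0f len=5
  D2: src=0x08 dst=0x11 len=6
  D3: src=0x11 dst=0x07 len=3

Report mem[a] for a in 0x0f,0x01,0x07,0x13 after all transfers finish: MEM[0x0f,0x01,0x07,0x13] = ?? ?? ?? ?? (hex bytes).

[0] 0x0c->0x15 len=3 : 1f 98 f6
[1] 0x05->0x0f len=5 : 5b ea b8 0d 16
[2] 0x08->0x11 len=6 : 0d 16 ce 4d 1f 98
[3] 0x11->0x07 len=3 : 0d 16 ce
query mem[0x0f]=0x5b, mem[0x01]=0x1a, mem[0x07]=0x0d, mem[0x13]=0xce

MEM[0x0f,0x01,0x07,0x13] = 5b 1a 0d ce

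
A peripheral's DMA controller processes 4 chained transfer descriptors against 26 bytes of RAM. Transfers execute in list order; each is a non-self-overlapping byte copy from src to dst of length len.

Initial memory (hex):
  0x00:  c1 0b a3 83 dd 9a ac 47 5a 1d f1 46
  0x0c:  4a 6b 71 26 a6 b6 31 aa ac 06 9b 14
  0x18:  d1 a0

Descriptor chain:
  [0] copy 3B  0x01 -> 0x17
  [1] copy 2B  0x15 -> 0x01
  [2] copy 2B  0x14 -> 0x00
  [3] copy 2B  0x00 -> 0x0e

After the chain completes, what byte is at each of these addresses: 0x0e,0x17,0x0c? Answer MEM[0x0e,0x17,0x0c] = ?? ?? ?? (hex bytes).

D0: mem[0x17..0x19] <- [0b a3 83]
D1: mem[0x01..0x02] <- [06 9b]
D2: mem[0x00..0x01] <- [ac 06]
D3: mem[0x0e..0x0f] <- [ac 06]
query mem[0x0e]=0xac, mem[0x17]=0x0b, mem[0x0c]=0x4a

MEM[0x0e,0x17,0x0c] = ac 0b 4a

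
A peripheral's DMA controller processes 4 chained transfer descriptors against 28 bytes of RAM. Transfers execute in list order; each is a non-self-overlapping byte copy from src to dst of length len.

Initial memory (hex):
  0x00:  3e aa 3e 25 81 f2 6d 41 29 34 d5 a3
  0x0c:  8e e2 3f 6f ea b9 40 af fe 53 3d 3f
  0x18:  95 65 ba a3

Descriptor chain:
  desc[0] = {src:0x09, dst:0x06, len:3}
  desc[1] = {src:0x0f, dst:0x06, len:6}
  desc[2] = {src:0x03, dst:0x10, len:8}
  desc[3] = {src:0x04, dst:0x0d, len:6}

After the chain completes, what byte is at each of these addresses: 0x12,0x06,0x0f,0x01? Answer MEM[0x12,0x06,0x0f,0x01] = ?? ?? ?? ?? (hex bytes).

[0] 0x09->0x06 len=3 : 34 d5 a3
[1] 0x0f->0x06 len=6 : 6f ea b9 40 af fe
[2] 0x03->0x10 len=8 : 25 81 f2 6f ea b9 40 af
[3] 0x04->0x0d len=6 : 81 f2 6f ea b9 40
query mem[0x12]=0x40, mem[0x06]=0x6f, mem[0x0f]=0x6f, mem[0x01]=0xaa

MEM[0x12,0x06,0x0f,0x01] = 40 6f 6f aa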